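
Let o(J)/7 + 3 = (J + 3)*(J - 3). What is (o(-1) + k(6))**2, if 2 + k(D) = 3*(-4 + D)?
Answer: 5329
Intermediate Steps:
k(D) = -14 + 3*D (k(D) = -2 + 3*(-4 + D) = -2 + (-12 + 3*D) = -14 + 3*D)
o(J) = -21 + 7*(-3 + J)*(3 + J) (o(J) = -21 + 7*((J + 3)*(J - 3)) = -21 + 7*((3 + J)*(-3 + J)) = -21 + 7*((-3 + J)*(3 + J)) = -21 + 7*(-3 + J)*(3 + J))
(o(-1) + k(6))**2 = ((-84 + 7*(-1)**2) + (-14 + 3*6))**2 = ((-84 + 7*1) + (-14 + 18))**2 = ((-84 + 7) + 4)**2 = (-77 + 4)**2 = (-73)**2 = 5329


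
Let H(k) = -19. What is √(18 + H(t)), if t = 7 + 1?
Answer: I ≈ 1.0*I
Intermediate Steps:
t = 8
√(18 + H(t)) = √(18 - 19) = √(-1) = I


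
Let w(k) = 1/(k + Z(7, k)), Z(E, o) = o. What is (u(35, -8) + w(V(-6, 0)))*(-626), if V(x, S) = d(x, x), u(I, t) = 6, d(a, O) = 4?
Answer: -15337/4 ≈ -3834.3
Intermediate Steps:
V(x, S) = 4
w(k) = 1/(2*k) (w(k) = 1/(k + k) = 1/(2*k))
(u(35, -8) + w(V(-6, 0)))*(-626) = (6 + (½)/4)*(-626) = (6 + (½)*(¼))*(-626) = (6 + ⅛)*(-626) = (49/8)*(-626) = -15337/4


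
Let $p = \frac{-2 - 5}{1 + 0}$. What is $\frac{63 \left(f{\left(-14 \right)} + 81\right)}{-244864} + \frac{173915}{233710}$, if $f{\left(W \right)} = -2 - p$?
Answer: $\frac{2065964089}{2861358272} \approx 0.72202$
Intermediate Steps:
$p = -7$ ($p = - \frac{7}{1} = \left(-7\right) 1 = -7$)
$f{\left(W \right)} = 5$ ($f{\left(W \right)} = -2 - -7 = -2 + 7 = 5$)
$\frac{63 \left(f{\left(-14 \right)} + 81\right)}{-244864} + \frac{173915}{233710} = \frac{63 \left(5 + 81\right)}{-244864} + \frac{173915}{233710} = 63 \cdot 86 \left(- \frac{1}{244864}\right) + 173915 \cdot \frac{1}{233710} = 5418 \left(- \frac{1}{244864}\right) + \frac{34783}{46742} = - \frac{2709}{122432} + \frac{34783}{46742} = \frac{2065964089}{2861358272}$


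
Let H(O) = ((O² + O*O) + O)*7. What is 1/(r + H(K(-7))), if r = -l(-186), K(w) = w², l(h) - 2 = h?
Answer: 1/34141 ≈ 2.9290e-5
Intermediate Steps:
l(h) = 2 + h
H(O) = 7*O + 14*O² (H(O) = ((O² + O²) + O)*7 = (2*O² + O)*7 = (O + 2*O²)*7 = 7*O + 14*O²)
r = 184 (r = -(2 - 186) = -1*(-184) = 184)
1/(r + H(K(-7))) = 1/(184 + 7*(-7)²*(1 + 2*(-7)²)) = 1/(184 + 7*49*(1 + 2*49)) = 1/(184 + 7*49*(1 + 98)) = 1/(184 + 7*49*99) = 1/(184 + 33957) = 1/34141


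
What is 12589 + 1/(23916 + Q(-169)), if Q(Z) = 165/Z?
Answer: 50880193540/4041639 ≈ 12589.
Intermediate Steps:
12589 + 1/(23916 + Q(-169)) = 12589 + 1/(23916 + 165/(-169)) = 12589 + 1/(23916 + 165*(-1/169)) = 12589 + 1/(23916 - 165/169) = 12589 + 1/(4041639/169) = 12589 + 169/4041639 = 50880193540/4041639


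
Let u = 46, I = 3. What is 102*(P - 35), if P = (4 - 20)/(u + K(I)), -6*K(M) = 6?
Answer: -54094/15 ≈ -3606.3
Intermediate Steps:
K(M) = -1 (K(M) = -⅙*6 = -1)
P = -16/45 (P = (4 - 20)/(46 - 1) = -16/45 ≈ -0.35556)
102*(P - 35) = 102*(-16/45 - 35) = 102*(-1591/45) = -54094/15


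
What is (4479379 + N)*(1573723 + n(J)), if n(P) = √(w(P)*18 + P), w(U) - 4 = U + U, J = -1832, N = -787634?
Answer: 5809784016635 + 679281080*I*√2 ≈ 5.8098e+12 + 9.6065e+8*I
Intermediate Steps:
w(U) = 4 + 2*U (w(U) = 4 + (U + U) = 4 + 2*U)
n(P) = √(72 + 37*P) (n(P) = √((4 + 2*P)*18 + P) = √((72 + 36*P) + P) = √(72 + 37*P))
(4479379 + N)*(1573723 + n(J)) = (4479379 - 787634)*(1573723 + √(72 + 37*(-1832))) = 3691745*(1573723 + √(72 - 67784)) = 3691745*(1573723 + √(-67712)) = 3691745*(1573723 + 184*I*√2) = 5809784016635 + 679281080*I*√2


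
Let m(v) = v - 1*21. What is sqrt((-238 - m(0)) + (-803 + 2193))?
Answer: sqrt(1173) ≈ 34.249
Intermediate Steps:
m(v) = -21 + v (m(v) = v - 21 = -21 + v)
sqrt((-238 - m(0)) + (-803 + 2193)) = sqrt((-238 - (-21 + 0)) + (-803 + 2193)) = sqrt((-238 - 1*(-21)) + 1390) = sqrt((-238 + 21) + 1390) = sqrt(-217 + 1390) = sqrt(1173)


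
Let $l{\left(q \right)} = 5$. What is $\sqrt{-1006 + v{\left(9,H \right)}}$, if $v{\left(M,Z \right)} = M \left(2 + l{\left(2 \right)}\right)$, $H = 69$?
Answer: $i \sqrt{943} \approx 30.708 i$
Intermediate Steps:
$v{\left(M,Z \right)} = 7 M$ ($v{\left(M,Z \right)} = M \left(2 + 5\right) = M 7 = 7 M$)
$\sqrt{-1006 + v{\left(9,H \right)}} = \sqrt{-1006 + 7 \cdot 9} = \sqrt{-1006 + 63} = \sqrt{-943} = i \sqrt{943}$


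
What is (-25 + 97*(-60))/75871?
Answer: -5845/75871 ≈ -0.077039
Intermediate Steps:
(-25 + 97*(-60))/75871 = (-25 - 5820)*(1/75871) = -5845*1/75871 = -5845/75871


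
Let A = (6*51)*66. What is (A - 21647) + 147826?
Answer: 146375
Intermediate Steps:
A = 20196 (A = 306*66 = 20196)
(A - 21647) + 147826 = (20196 - 21647) + 147826 = -1451 + 147826 = 146375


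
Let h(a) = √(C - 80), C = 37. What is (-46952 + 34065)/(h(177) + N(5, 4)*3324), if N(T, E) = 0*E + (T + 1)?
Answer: -257018328/397763179 + 12887*I*√43/397763179 ≈ -0.64616 + 0.00021245*I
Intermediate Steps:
N(T, E) = 1 + T (N(T, E) = 0 + (1 + T) = 1 + T)
h(a) = I*√43 (h(a) = √(37 - 80) = √(-43) = I*√43)
(-46952 + 34065)/(h(177) + N(5, 4)*3324) = (-46952 + 34065)/(I*√43 + (1 + 5)*3324) = -12887/(I*√43 + 6*3324) = -12887/(I*√43 + 19944) = -12887/(19944 + I*√43)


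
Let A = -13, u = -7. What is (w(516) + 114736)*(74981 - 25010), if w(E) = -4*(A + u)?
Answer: 5737470336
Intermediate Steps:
w(E) = 80 (w(E) = -4*(-13 - 7) = -4*(-20) = 80)
(w(516) + 114736)*(74981 - 25010) = (80 + 114736)*(74981 - 25010) = 114816*49971 = 5737470336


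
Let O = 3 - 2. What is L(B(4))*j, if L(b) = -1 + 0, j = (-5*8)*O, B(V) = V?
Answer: 40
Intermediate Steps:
O = 1
j = -40 (j = -5*8*1 = -40*1 = -40)
L(b) = -1
L(B(4))*j = -1*(-40) = 40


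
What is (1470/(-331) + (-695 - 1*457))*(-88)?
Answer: 33684816/331 ≈ 1.0177e+5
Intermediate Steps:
(1470/(-331) + (-695 - 1*457))*(-88) = (1470*(-1/331) + (-695 - 457))*(-88) = (-1470/331 - 1152)*(-88) = -382782/331*(-88) = 33684816/331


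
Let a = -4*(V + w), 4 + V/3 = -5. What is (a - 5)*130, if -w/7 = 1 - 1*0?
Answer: 17030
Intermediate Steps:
V = -27 (V = -12 + 3*(-5) = -12 - 15 = -27)
w = -7 (w = -7*(1 - 1*0) = -7*(1 + 0) = -7*1 = -7)
a = 136 (a = -4*(-27 - 7) = -4*(-34) = 136)
(a - 5)*130 = (136 - 5)*130 = 131*130 = 17030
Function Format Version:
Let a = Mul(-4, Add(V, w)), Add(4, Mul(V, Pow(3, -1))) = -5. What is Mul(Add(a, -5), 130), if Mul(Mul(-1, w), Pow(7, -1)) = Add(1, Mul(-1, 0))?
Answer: 17030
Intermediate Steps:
V = -27 (V = Add(-12, Mul(3, -5)) = Add(-12, -15) = -27)
w = -7 (w = Mul(-7, Add(1, Mul(-1, 0))) = Mul(-7, Add(1, 0)) = Mul(-7, 1) = -7)
a = 136 (a = Mul(-4, Add(-27, -7)) = Mul(-4, -34) = 136)
Mul(Add(a, -5), 130) = Mul(Add(136, -5), 130) = Mul(131, 130) = 17030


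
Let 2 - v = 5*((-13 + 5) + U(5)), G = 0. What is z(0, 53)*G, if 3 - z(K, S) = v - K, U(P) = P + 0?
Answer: 0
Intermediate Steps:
U(P) = P
v = 17 (v = 2 - 5*((-13 + 5) + 5) = 2 - 5*(-8 + 5) = 2 - 5*(-3) = 2 - 1*(-15) = 2 + 15 = 17)
z(K, S) = -14 + K (z(K, S) = 3 - (17 - K) = 3 + (-17 + K) = -14 + K)
z(0, 53)*G = (-14 + 0)*0 = -14*0 = 0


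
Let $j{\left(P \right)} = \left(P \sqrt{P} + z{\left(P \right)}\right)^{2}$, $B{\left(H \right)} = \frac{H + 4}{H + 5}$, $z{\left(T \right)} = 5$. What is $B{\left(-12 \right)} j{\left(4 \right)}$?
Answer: $\frac{1352}{7} \approx 193.14$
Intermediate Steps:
$B{\left(H \right)} = \frac{4 + H}{5 + H}$
$j{\left(P \right)} = \left(5 + P^{\frac{3}{2}}\right)^{2}$ ($j{\left(P \right)} = \left(P \sqrt{P} + 5\right)^{2} = \left(P^{\frac{3}{2}} + 5\right)^{2} = \left(5 + P^{\frac{3}{2}}\right)^{2}$)
$B{\left(-12 \right)} j{\left(4 \right)} = \frac{4 - 12}{5 - 12} \left(5 + 4^{\frac{3}{2}}\right)^{2} = \frac{1}{-7} \left(-8\right) \left(5 + 8\right)^{2} = \left(- \frac{1}{7}\right) \left(-8\right) 13^{2} = \frac{8}{7} \cdot 169 = \frac{1352}{7}$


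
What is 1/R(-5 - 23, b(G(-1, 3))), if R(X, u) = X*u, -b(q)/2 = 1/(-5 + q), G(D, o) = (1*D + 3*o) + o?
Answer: 3/28 ≈ 0.10714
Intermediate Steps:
G(D, o) = D + 4*o (G(D, o) = (D + 3*o) + o = D + 4*o)
b(q) = -2/(-5 + q)
1/R(-5 - 23, b(G(-1, 3))) = 1/((-5 - 23)*(-2/(-5 + (-1 + 4*3)))) = 1/(-(-56)/(-5 + (-1 + 12))) = 1/(-(-56)/(-5 + 11)) = 1/(-(-56)/6) = 1/(-28*(-1/3)) = 1/(28/3) = 3/28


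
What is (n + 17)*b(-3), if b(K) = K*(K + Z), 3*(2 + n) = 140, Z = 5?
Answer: -370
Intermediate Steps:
n = 134/3 (n = -2 + (1/3)*140 = -2 + 140/3 = 134/3 ≈ 44.667)
b(K) = K*(5 + K) (b(K) = K*(K + 5) = K*(5 + K))
(n + 17)*b(-3) = (134/3 + 17)*(-3*(5 - 3)) = 185*(-3*2)/3 = (185/3)*(-6) = -370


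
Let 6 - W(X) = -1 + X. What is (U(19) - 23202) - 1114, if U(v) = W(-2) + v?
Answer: -24288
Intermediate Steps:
W(X) = 7 - X (W(X) = 6 - (-1 + X) = 6 + (1 - X) = 7 - X)
U(v) = 9 + v (U(v) = (7 - 1*(-2)) + v = (7 + 2) + v = 9 + v)
(U(19) - 23202) - 1114 = ((9 + 19) - 23202) - 1114 = (28 - 23202) - 1114 = -23174 - 1114 = -24288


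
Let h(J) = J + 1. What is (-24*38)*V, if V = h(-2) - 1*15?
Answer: 14592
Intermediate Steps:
h(J) = 1 + J
V = -16 (V = (1 - 2) - 1*15 = -1 - 15 = -16)
(-24*38)*V = -24*38*(-16) = -912*(-16) = 14592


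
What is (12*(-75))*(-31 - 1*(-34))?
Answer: -2700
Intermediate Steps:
(12*(-75))*(-31 - 1*(-34)) = -900*(-31 + 34) = -900*3 = -2700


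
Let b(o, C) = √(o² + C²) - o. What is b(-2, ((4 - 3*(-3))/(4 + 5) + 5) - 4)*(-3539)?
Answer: -7078 - 7078*√202/9 ≈ -18255.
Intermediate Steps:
b(o, C) = √(C² + o²) - o
b(-2, ((4 - 3*(-3))/(4 + 5) + 5) - 4)*(-3539) = (√((((4 - 3*(-3))/(4 + 5) + 5) - 4)² + (-2)²) - 1*(-2))*(-3539) = (√((((4 + 9)/9 + 5) - 4)² + 4) + 2)*(-3539) = (√(((13*(⅑) + 5) - 4)² + 4) + 2)*(-3539) = (√(((13/9 + 5) - 4)² + 4) + 2)*(-3539) = (√((58/9 - 4)² + 4) + 2)*(-3539) = (√((22/9)² + 4) + 2)*(-3539) = (√(484/81 + 4) + 2)*(-3539) = (√(808/81) + 2)*(-3539) = (2*√202/9 + 2)*(-3539) = (2 + 2*√202/9)*(-3539) = -7078 - 7078*√202/9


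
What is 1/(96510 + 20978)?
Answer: 1/117488 ≈ 8.5115e-6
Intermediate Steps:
1/(96510 + 20978) = 1/117488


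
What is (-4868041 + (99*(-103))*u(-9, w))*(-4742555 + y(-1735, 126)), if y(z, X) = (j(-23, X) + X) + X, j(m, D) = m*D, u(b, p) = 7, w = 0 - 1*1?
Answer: 23438540723420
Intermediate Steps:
w = -1 (w = 0 - 1 = -1)
j(m, D) = D*m
y(z, X) = -21*X (y(z, X) = (X*(-23) + X) + X = (-23*X + X) + X = -22*X + X = -21*X)
(-4868041 + (99*(-103))*u(-9, w))*(-4742555 + y(-1735, 126)) = (-4868041 + (99*(-103))*7)*(-4742555 - 21*126) = (-4868041 - 10197*7)*(-4742555 - 2646) = (-4868041 - 71379)*(-4745201) = -4939420*(-4745201) = 23438540723420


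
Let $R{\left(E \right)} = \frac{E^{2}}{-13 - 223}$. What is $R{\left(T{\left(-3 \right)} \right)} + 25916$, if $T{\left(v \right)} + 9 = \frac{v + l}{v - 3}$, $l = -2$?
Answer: $\frac{220179935}{8496} \approx 25916.0$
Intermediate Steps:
$T{\left(v \right)} = -9 + \frac{-2 + v}{-3 + v}$ ($T{\left(v \right)} = -9 + \frac{v - 2}{v - 3} = -9 + \frac{-2 + v}{-3 + v}$)
$R{\left(E \right)} = - \frac{E^{2}}{236}$ ($R{\left(E \right)} = \frac{E^{2}}{-236} = - \frac{E^{2}}{236}$)
$R{\left(T{\left(-3 \right)} \right)} + 25916 = - \frac{\left(\frac{25 - -24}{-3 - 3}\right)^{2}}{236} + 25916 = - \frac{\left(\frac{25 + 24}{-6}\right)^{2}}{236} + 25916 = - \frac{\left(\left(- \frac{1}{6}\right) 49\right)^{2}}{236} + 25916 = - \frac{\left(- \frac{49}{6}\right)^{2}}{236} + 25916 = \left(- \frac{1}{236}\right) \frac{2401}{36} + 25916 = - \frac{2401}{8496} + 25916 = \frac{220179935}{8496}$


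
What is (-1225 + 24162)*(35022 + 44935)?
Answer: 1833973709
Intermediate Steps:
(-1225 + 24162)*(35022 + 44935) = 22937*79957 = 1833973709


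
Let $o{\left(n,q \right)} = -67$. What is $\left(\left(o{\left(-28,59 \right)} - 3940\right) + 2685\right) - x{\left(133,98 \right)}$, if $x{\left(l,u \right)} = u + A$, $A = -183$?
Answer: $-1237$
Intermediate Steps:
$x{\left(l,u \right)} = -183 + u$ ($x{\left(l,u \right)} = u - 183 = -183 + u$)
$\left(\left(o{\left(-28,59 \right)} - 3940\right) + 2685\right) - x{\left(133,98 \right)} = \left(\left(-67 - 3940\right) + 2685\right) - \left(-183 + 98\right) = \left(-4007 + 2685\right) - -85 = -1322 + 85 = -1237$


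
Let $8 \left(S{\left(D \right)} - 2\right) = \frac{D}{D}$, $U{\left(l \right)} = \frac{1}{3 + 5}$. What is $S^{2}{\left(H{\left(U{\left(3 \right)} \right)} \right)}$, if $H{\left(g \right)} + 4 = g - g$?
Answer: $\frac{289}{64} \approx 4.5156$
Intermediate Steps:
$U{\left(l \right)} = \frac{1}{8}$
$H{\left(g \right)} = -4$ ($H{\left(g \right)} = -4 + \left(g - g\right) = -4 + 0 = -4$)
$S{\left(D \right)} = \frac{17}{8}$ ($S{\left(D \right)} = 2 + \frac{D \frac{1}{D}}{8} = 2 + \frac{1}{8} \cdot 1 = 2 + \frac{1}{8} = \frac{17}{8}$)
$S^{2}{\left(H{\left(U{\left(3 \right)} \right)} \right)} = \left(\frac{17}{8}\right)^{2} = \frac{289}{64}$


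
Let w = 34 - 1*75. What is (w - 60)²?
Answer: 10201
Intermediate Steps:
w = -41 (w = 34 - 75 = -41)
(w - 60)² = (-41 - 60)² = (-101)² = 10201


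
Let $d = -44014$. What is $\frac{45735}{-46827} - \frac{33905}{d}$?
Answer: $- \frac{141770285}{687014526} \approx -0.20636$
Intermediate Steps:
$\frac{45735}{-46827} - \frac{33905}{d} = \frac{45735}{-46827} - \frac{33905}{-44014} = 45735 \left(- \frac{1}{46827}\right) - - \frac{33905}{44014} = - \frac{15245}{15609} + \frac{33905}{44014} = - \frac{141770285}{687014526}$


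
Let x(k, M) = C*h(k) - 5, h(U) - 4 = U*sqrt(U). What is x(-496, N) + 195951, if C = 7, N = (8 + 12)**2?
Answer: 195974 - 13888*I*sqrt(31) ≈ 1.9597e+5 - 77325.0*I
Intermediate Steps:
N = 400 (N = 20**2 = 400)
h(U) = 4 + U**(3/2) (h(U) = 4 + U*sqrt(U) = 4 + U**(3/2))
x(k, M) = 23 + 7*k**(3/2) (x(k, M) = 7*(4 + k**(3/2)) - 5 = (28 + 7*k**(3/2)) - 5 = 23 + 7*k**(3/2))
x(-496, N) + 195951 = (23 + 7*(-496)**(3/2)) + 195951 = (23 + 7*(-1984*I*sqrt(31))) + 195951 = (23 - 13888*I*sqrt(31)) + 195951 = 195974 - 13888*I*sqrt(31)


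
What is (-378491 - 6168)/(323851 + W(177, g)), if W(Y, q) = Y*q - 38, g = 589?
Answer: -384659/428066 ≈ -0.89860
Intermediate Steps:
W(Y, q) = -38 + Y*q
(-378491 - 6168)/(323851 + W(177, g)) = (-378491 - 6168)/(323851 + (-38 + 177*589)) = -384659/(323851 + (-38 + 104253)) = -384659/(323851 + 104215) = -384659/428066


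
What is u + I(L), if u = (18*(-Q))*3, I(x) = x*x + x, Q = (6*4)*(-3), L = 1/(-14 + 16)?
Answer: 15555/4 ≈ 3888.8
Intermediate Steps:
L = 1/2 ≈ 0.50000
Q = -72 (Q = 24*(-3) = -72)
I(x) = x + x**2 (I(x) = x**2 + x = x + x**2)
u = 3888 (u = (18*(-1*(-72)))*3 = (18*72)*3 = 1296*3 = 3888)
u + I(L) = 3888 + (1 + 1/2)/2 = 3888 + (1/2)*(3/2) = 3888 + 3/4 = 15555/4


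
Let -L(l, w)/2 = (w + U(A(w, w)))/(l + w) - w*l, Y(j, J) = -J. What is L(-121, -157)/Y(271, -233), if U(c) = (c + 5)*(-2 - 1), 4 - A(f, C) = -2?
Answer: 5280976/32387 ≈ 163.06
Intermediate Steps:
A(f, C) = 6 (A(f, C) = 4 - 1*(-2) = 4 + 2 = 6)
U(c) = -15 - 3*c (U(c) = (5 + c)*(-3) = -15 - 3*c)
L(l, w) = -2*(-33 + w)/(l + w) + 2*l*w (L(l, w) = -2*((w + (-15 - 3*6))/(l + w) - w*l) = -2*((w + (-15 - 18))/(l + w) - l*w) = -2*((w - 33)/(l + w) - l*w) = -2*((-33 + w)/(l + w) - l*w) = -2*(-33 + w)/(l + w) + 2*l*w)
L(-121, -157)/Y(271, -233) = (2*(33 - 1*(-157) - 121*(-157)**2 - 157*(-121)**2)/(-121 - 157))/((-1*(-233))) = (2*(33 + 157 - 121*24649 - 157*14641)/(-278))/233 = (2*(-1/278)*(33 + 157 - 2982529 - 2298637))*(1/233) = (2*(-1/278)*(-5280976))*(1/233) = (5280976/139)*(1/233) = 5280976/32387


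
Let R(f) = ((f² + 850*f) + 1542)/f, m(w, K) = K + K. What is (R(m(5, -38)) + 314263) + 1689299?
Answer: 76163997/38 ≈ 2.0043e+6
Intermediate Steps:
m(w, K) = 2*K
R(f) = (1542 + f² + 850*f)/f
(R(m(5, -38)) + 314263) + 1689299 = ((850 + 2*(-38) + 1542/((2*(-38)))) + 314263) + 1689299 = ((850 - 76 + 1542/(-76)) + 314263) + 1689299 = ((850 - 76 + 1542*(-1/76)) + 314263) + 1689299 = ((850 - 76 - 771/38) + 314263) + 1689299 = (28641/38 + 314263) + 1689299 = 11970635/38 + 1689299 = 76163997/38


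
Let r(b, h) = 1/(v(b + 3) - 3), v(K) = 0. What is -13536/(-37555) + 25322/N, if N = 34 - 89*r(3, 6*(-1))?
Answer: 2855488506/7173005 ≈ 398.09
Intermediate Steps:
r(b, h) = -1/3 (r(b, h) = 1/(0 - 3) = 1/(-3) = -1/3)
N = 191/3 (N = 34 - 89*(-1/3) = 34 + 89/3 = 191/3 ≈ 63.667)
-13536/(-37555) + 25322/N = -13536/(-37555) + 25322/(191/3) = -13536*(-1/37555) + 25322*(3/191) = 13536/37555 + 75966/191 = 2855488506/7173005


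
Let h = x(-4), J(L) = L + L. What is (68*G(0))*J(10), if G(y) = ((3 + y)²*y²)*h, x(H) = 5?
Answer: 0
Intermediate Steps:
J(L) = 2*L
h = 5
G(y) = 5*y²*(3 + y)² (G(y) = ((3 + y)²*y²)*5 = (y²*(3 + y)²)*5 = 5*y²*(3 + y)²)
(68*G(0))*J(10) = (68*(5*0²*(3 + 0)²))*(2*10) = (68*(5*0*3²))*20 = (68*(5*0*9))*20 = (68*0)*20 = 0*20 = 0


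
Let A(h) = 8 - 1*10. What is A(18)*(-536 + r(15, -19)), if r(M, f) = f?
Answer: 1110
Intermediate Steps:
A(h) = -2 (A(h) = 8 - 10 = -2)
A(18)*(-536 + r(15, -19)) = -2*(-536 - 19) = -2*(-555) = 1110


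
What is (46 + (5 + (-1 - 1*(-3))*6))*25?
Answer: 1575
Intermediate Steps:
(46 + (5 + (-1 - 1*(-3))*6))*25 = (46 + (5 + (-1 + 3)*6))*25 = (46 + (5 + 2*6))*25 = (46 + (5 + 12))*25 = (46 + 17)*25 = 63*25 = 1575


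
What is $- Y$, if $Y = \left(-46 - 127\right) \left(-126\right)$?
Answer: $-21798$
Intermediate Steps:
$Y = 21798$ ($Y = \left(-46 - 127\right) \left(-126\right) = \left(-173\right) \left(-126\right) = 21798$)
$- Y = \left(-1\right) 21798 = -21798$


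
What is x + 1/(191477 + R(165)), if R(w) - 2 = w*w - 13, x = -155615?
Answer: -34031599964/218691 ≈ -1.5562e+5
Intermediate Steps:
R(w) = -11 + w² (R(w) = 2 + (w*w - 13) = 2 + (w² - 13) = 2 + (-13 + w²) = -11 + w²)
x + 1/(191477 + R(165)) = -155615 + 1/(191477 + (-11 + 165²)) = -155615 + 1/(191477 + (-11 + 27225)) = -155615 + 1/(191477 + 27214) = -155615 + 1/218691 = -34031599964/218691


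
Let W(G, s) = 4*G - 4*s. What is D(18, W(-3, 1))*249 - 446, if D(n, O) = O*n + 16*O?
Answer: -135902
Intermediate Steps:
W(G, s) = -4*s + 4*G
D(n, O) = 16*O + O*n
D(18, W(-3, 1))*249 - 446 = ((-4*1 + 4*(-3))*(16 + 18))*249 - 446 = ((-4 - 12)*34)*249 - 446 = -16*34*249 - 446 = -544*249 - 446 = -135456 - 446 = -135902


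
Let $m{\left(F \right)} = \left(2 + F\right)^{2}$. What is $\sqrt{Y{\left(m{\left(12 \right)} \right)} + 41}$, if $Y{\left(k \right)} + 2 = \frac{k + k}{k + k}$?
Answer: $2 \sqrt{10} \approx 6.3246$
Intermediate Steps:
$Y{\left(k \right)} = -1$ ($Y{\left(k \right)} = -2 + \frac{k + k}{k + k} = -2 + \frac{2 k}{2 k} = -2 + 2 k \frac{1}{2 k} = -2 + 1 = -1$)
$\sqrt{Y{\left(m{\left(12 \right)} \right)} + 41} = \sqrt{-1 + 41} = \sqrt{40} = 2 \sqrt{10}$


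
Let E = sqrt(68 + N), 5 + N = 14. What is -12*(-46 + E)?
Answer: 552 - 12*sqrt(77) ≈ 446.70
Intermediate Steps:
N = 9 (N = -5 + 14 = 9)
E = sqrt(77) (E = sqrt(68 + 9) = sqrt(77) ≈ 8.7750)
-12*(-46 + E) = -12*(-46 + sqrt(77)) = 552 - 12*sqrt(77)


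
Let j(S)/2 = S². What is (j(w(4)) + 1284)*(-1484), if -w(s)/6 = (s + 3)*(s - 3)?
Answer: -7141008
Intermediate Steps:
w(s) = -6*(-3 + s)*(3 + s) (w(s) = -6*(s + 3)*(s - 3) = -6*(3 + s)*(-3 + s) = -6*(-3 + s)*(3 + s))
j(S) = 2*S²
(j(w(4)) + 1284)*(-1484) = (2*(54 - 6*4²)² + 1284)*(-1484) = (2*(54 - 6*16)² + 1284)*(-1484) = (2*(54 - 96)² + 1284)*(-1484) = (2*(-42)² + 1284)*(-1484) = (2*1764 + 1284)*(-1484) = (3528 + 1284)*(-1484) = 4812*(-1484) = -7141008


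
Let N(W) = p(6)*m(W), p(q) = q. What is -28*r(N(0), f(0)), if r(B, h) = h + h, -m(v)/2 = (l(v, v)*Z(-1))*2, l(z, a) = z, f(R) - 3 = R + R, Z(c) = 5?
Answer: -168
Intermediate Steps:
f(R) = 3 + 2*R (f(R) = 3 + (R + R) = 3 + 2*R)
m(v) = -20*v (m(v) = -2*v*5*2 = -2*5*v*2 = -20*v)
N(W) = -120*W (N(W) = 6*(-20*W) = -120*W)
r(B, h) = 2*h
-28*r(N(0), f(0)) = -56*(3 + 2*0) = -56*(3 + 0) = -56*3 = -28*6 = -168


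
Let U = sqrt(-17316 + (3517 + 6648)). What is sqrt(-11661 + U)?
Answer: sqrt(-11661 + I*sqrt(7151)) ≈ 0.3915 + 107.99*I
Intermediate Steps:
U = I*sqrt(7151) (U = sqrt(-17316 + 10165) = sqrt(-7151) = I*sqrt(7151) ≈ 84.564*I)
sqrt(-11661 + U) = sqrt(-11661 + I*sqrt(7151))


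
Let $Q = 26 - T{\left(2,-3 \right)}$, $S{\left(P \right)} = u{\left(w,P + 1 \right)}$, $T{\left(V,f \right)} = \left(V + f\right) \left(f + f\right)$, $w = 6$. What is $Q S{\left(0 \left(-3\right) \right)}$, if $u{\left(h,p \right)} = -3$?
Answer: $-60$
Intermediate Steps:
$T{\left(V,f \right)} = 2 f \left(V + f\right)$ ($T{\left(V,f \right)} = \left(V + f\right) 2 f = 2 f \left(V + f\right)$)
$S{\left(P \right)} = -3$
$Q = 20$ ($Q = 26 - 2 \left(-3\right) \left(2 - 3\right) = 26 - 2 \left(-3\right) \left(-1\right) = 26 - 6 = 20$)
$Q S{\left(0 \left(-3\right) \right)} = 20 \left(-3\right) = -60$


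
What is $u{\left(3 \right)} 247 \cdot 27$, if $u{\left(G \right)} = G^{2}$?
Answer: $60021$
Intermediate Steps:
$u{\left(3 \right)} 247 \cdot 27 = 3^{2} \cdot 247 \cdot 27 = 9 \cdot 6669 = 60021$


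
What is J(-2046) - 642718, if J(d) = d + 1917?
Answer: -642847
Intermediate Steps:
J(d) = 1917 + d
J(-2046) - 642718 = (1917 - 2046) - 642718 = -129 - 642718 = -642847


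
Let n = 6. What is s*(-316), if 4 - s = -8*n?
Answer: -16432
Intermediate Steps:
s = 52 (s = 4 - (-8)*6 = 4 - 1*(-48) = 4 + 48 = 52)
s*(-316) = 52*(-316) = -16432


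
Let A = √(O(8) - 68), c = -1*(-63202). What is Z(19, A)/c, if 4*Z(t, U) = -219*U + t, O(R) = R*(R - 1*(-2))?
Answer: 19/252808 - 219*√3/126404 ≈ -0.0029257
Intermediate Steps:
O(R) = R*(2 + R) (O(R) = R*(R + 2) = R*(2 + R))
c = 63202
A = 2*√3 (A = √(8*(2 + 8) - 68) = √(8*10 - 68) = √(80 - 68) = √12 = 2*√3 ≈ 3.4641)
Z(t, U) = -219*U/4 + t/4 (Z(t, U) = (-219*U + t)/4 = (t - 219*U)/4 = -219*U/4 + t/4)
Z(19, A)/c = (-219*√3/2 + (¼)*19)/63202 = (-219*√3/2 + 19/4)*(1/63202) = (19/4 - 219*√3/2)*(1/63202) = 19/252808 - 219*√3/126404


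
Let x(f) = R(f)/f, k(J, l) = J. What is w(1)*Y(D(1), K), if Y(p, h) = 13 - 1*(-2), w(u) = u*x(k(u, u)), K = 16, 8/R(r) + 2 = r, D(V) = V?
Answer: -120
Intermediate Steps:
R(r) = 8/(-2 + r)
x(f) = 8/(f*(-2 + f)) (x(f) = (8/(-2 + f))/f = 8/(f*(-2 + f)))
w(u) = 8/(-2 + u) (w(u) = u*(8/(u*(-2 + u))) = 8/(-2 + u))
Y(p, h) = 15 (Y(p, h) = 13 + 2 = 15)
w(1)*Y(D(1), K) = (8/(-2 + 1))*15 = (8/(-1))*15 = (8*(-1))*15 = -8*15 = -120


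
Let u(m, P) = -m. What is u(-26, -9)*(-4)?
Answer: -104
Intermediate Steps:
u(-26, -9)*(-4) = -1*(-26)*(-4) = 26*(-4) = -104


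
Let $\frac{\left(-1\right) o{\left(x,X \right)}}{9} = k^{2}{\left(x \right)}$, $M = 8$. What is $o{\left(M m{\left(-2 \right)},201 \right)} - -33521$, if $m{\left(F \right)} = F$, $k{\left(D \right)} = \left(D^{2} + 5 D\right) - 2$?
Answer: $-238963$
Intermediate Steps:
$k{\left(D \right)} = -2 + D^{2} + 5 D$
$o{\left(x,X \right)} = - 9 \left(-2 + x^{2} + 5 x\right)^{2}$
$o{\left(M m{\left(-2 \right)},201 \right)} - -33521 = - 9 \left(-2 + \left(8 \left(-2\right)\right)^{2} + 5 \cdot 8 \left(-2\right)\right)^{2} - -33521 = - 9 \left(-2 + \left(-16\right)^{2} + 5 \left(-16\right)\right)^{2} + 33521 = - 9 \left(-2 + 256 - 80\right)^{2} + 33521 = - 9 \cdot 174^{2} + 33521 = \left(-9\right) 30276 + 33521 = -272484 + 33521 = -238963$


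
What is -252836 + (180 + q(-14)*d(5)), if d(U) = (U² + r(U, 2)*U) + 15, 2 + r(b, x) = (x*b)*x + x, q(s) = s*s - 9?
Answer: -226476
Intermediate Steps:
q(s) = -9 + s² (q(s) = s² - 9 = -9 + s²)
r(b, x) = -2 + x + b*x² (r(b, x) = -2 + ((x*b)*x + x) = -2 + ((b*x)*x + x) = -2 + (b*x² + x) = -2 + (x + b*x²) = -2 + x + b*x²)
d(U) = 15 + 5*U² (d(U) = (U² + (-2 + 2 + U*2²)*U) + 15 = (U² + (-2 + 2 + U*4)*U) + 15 = (U² + (-2 + 2 + 4*U)*U) + 15 = (U² + (4*U)*U) + 15 = (U² + 4*U²) + 15 = 5*U² + 15 = 15 + 5*U²)
-252836 + (180 + q(-14)*d(5)) = -252836 + (180 + (-9 + (-14)²)*(15 + 5*5²)) = -252836 + (180 + (-9 + 196)*(15 + 5*25)) = -252836 + (180 + 187*(15 + 125)) = -252836 + (180 + 187*140) = -252836 + (180 + 26180) = -252836 + 26360 = -226476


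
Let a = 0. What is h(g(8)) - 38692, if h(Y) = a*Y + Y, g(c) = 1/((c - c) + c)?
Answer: -309535/8 ≈ -38692.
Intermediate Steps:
g(c) = 1/c (g(c) = 1/(0 + c) = 1/c)
h(Y) = Y (h(Y) = 0*Y + Y = 0 + Y = Y)
h(g(8)) - 38692 = 1/8 - 38692 = -309535/8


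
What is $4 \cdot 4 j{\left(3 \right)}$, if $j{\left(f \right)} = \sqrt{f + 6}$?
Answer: $48$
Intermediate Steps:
$j{\left(f \right)} = \sqrt{6 + f}$
$4 \cdot 4 j{\left(3 \right)} = 4 \cdot 4 \sqrt{6 + 3} = 16 \sqrt{9} = 16 \cdot 3 = 48$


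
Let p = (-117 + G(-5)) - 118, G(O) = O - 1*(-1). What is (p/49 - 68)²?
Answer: 12752041/2401 ≈ 5311.1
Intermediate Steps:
G(O) = 1 + O (G(O) = O + 1 = 1 + O)
p = -239 (p = (-117 + (1 - 5)) - 118 = (-117 - 4) - 118 = -121 - 118 = -239)
(p/49 - 68)² = (-239/49 - 68)² = (-3571/49)² = 12752041/2401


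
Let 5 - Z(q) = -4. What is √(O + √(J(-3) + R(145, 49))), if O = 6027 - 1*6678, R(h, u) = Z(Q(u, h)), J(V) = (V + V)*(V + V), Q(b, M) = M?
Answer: √(-651 + 3*√5) ≈ 25.383*I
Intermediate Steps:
J(V) = 4*V² (J(V) = (2*V)*(2*V) = 4*V²)
Z(q) = 9 (Z(q) = 5 - 1*(-4) = 5 + 4 = 9)
R(h, u) = 9
O = -651 (O = 6027 - 6678 = -651)
√(O + √(J(-3) + R(145, 49))) = √(-651 + √(4*(-3)² + 9)) = √(-651 + √(4*9 + 9)) = √(-651 + √(36 + 9)) = √(-651 + √45) = √(-651 + 3*√5)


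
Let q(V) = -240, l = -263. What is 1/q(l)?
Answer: -1/240 ≈ -0.0041667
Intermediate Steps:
1/q(l) = 1/(-240) = -1/240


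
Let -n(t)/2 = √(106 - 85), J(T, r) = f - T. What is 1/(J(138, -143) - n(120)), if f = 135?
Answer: 1/25 + 2*√21/75 ≈ 0.16220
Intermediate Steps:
J(T, r) = 135 - T
n(t) = -2*√21 (n(t) = -2*√(106 - 85) = -2*√21)
1/(J(138, -143) - n(120)) = 1/((135 - 1*138) - (-2)*√21) = 1/((135 - 138) + 2*√21) = 1/(-3 + 2*√21)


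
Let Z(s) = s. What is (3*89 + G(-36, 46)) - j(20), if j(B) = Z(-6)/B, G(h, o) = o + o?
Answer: 3593/10 ≈ 359.30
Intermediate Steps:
G(h, o) = 2*o
j(B) = -6/B
(3*89 + G(-36, 46)) - j(20) = (3*89 + 2*46) - (-6)/20 = (267 + 92) - (-6)/20 = 359 - 1*(-3/10) = 359 + 3/10 = 3593/10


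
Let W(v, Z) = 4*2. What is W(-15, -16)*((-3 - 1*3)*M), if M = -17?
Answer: 816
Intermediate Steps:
W(v, Z) = 8
W(-15, -16)*((-3 - 1*3)*M) = 8*((-3 - 1*3)*(-17)) = 8*((-3 - 3)*(-17)) = 8*(-6*(-17)) = 8*102 = 816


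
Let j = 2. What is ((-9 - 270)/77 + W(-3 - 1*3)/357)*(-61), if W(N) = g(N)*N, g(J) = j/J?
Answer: 866627/3927 ≈ 220.68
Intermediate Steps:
g(J) = 2/J
W(N) = 2 (W(N) = (2/N)*N = 2)
((-9 - 270)/77 + W(-3 - 1*3)/357)*(-61) = ((-9 - 270)/77 + 2/357)*(-61) = (-279*1/77 + 2*(1/357))*(-61) = (-279/77 + 2/357)*(-61) = -14207/3927*(-61) = 866627/3927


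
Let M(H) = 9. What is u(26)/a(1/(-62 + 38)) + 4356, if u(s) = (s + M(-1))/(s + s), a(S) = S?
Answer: 56418/13 ≈ 4339.8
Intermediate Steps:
u(s) = (9 + s)/(2*s) (u(s) = (s + 9)/(s + s) = (9 + s)/((2*s)) = (9 + s)*(1/(2*s)) = (9 + s)/(2*s))
u(26)/a(1/(-62 + 38)) + 4356 = ((1/2)*(9 + 26)/26)/(1/(-62 + 38)) + 4356 = ((1/2)*(1/26)*35)/(1/(-24)) + 4356 = 35/(52*(-1/24)) + 4356 = (35/52)*(-24) + 4356 = -210/13 + 4356 = 56418/13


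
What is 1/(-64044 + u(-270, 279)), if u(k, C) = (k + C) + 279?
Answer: -1/63756 ≈ -1.5685e-5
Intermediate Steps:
u(k, C) = 279 + C + k (u(k, C) = (C + k) + 279 = 279 + C + k)
1/(-64044 + u(-270, 279)) = 1/(-64044 + (279 + 279 - 270)) = 1/(-64044 + 288) = 1/(-63756) = -1/63756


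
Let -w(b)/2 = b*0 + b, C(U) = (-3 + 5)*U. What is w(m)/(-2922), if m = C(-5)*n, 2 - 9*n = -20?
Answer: -220/13149 ≈ -0.016731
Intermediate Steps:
n = 22/9 (n = 2/9 - ⅑*(-20) = 2/9 + 20/9 = 22/9 ≈ 2.4444)
C(U) = 2*U
m = -220/9 (m = (2*(-5))*(22/9) = -10*22/9 = -220/9 ≈ -24.444)
w(b) = -2*b (w(b) = -2*(b*0 + b) = -2*(0 + b) = -2*b)
w(m)/(-2922) = -2*(-220/9)/(-2922) = (440/9)*(-1/2922) = -220/13149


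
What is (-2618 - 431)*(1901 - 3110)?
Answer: 3686241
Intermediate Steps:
(-2618 - 431)*(1901 - 3110) = -3049*(-1209) = 3686241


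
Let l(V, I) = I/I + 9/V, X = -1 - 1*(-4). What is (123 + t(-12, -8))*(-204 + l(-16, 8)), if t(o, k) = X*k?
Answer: -322443/16 ≈ -20153.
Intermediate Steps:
X = 3 (X = -1 + 4 = 3)
t(o, k) = 3*k
l(V, I) = 1 + 9/V
(123 + t(-12, -8))*(-204 + l(-16, 8)) = (123 + 3*(-8))*(-204 + (9 - 16)/(-16)) = (123 - 24)*(-204 - 1/16*(-7)) = 99*(-204 + 7/16) = 99*(-3257/16) = -322443/16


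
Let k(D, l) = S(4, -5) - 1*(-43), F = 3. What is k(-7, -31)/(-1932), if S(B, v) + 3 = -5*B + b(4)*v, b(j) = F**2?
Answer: 25/1932 ≈ 0.012940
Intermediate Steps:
b(j) = 9 (b(j) = 3**2 = 9)
S(B, v) = -3 - 5*B + 9*v (S(B, v) = -3 + (-5*B + 9*v) = -3 - 5*B + 9*v)
k(D, l) = -25 (k(D, l) = (-3 - 5*4 + 9*(-5)) - 1*(-43) = (-3 - 20 - 45) + 43 = -68 + 43 = -25)
k(-7, -31)/(-1932) = -25/(-1932) = -25*(-1/1932) = 25/1932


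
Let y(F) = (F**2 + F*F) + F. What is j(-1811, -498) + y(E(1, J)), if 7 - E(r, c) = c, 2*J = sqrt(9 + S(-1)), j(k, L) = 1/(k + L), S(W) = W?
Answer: 251680/2309 - 29*sqrt(2) ≈ 67.987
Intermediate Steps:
j(k, L) = 1/(L + k)
J = sqrt(2) (J = sqrt(9 - 1)/2 = sqrt(8)/2 = (2*sqrt(2))/2 = sqrt(2) ≈ 1.4142)
E(r, c) = 7 - c
y(F) = F + 2*F**2 (y(F) = (F**2 + F**2) + F = 2*F**2 + F = F + 2*F**2)
j(-1811, -498) + y(E(1, J)) = 1/(-498 - 1811) + (7 - sqrt(2))*(1 + 2*(7 - sqrt(2))) = 1/(-2309) + (7 - sqrt(2))*(1 + (14 - 2*sqrt(2))) = -1/2309 + (7 - sqrt(2))*(15 - 2*sqrt(2))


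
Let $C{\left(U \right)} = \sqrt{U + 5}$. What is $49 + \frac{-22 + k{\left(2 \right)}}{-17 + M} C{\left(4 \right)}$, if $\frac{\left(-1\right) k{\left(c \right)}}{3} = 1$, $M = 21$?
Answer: $\frac{121}{4} \approx 30.25$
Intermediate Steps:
$k{\left(c \right)} = -3$ ($k{\left(c \right)} = \left(-3\right) 1 = -3$)
$C{\left(U \right)} = \sqrt{5 + U}$
$49 + \frac{-22 + k{\left(2 \right)}}{-17 + M} C{\left(4 \right)} = 49 + \frac{-22 - 3}{-17 + 21} \sqrt{5 + 4} = 49 + - \frac{25}{4} \sqrt{9} = 49 + \left(-25\right) \frac{1}{4} \cdot 3 = 49 - \frac{75}{4} = \frac{121}{4}$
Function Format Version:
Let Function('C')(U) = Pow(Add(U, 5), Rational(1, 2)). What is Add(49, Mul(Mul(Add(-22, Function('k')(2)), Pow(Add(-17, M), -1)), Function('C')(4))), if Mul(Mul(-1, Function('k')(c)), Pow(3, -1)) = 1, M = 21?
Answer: Rational(121, 4) ≈ 30.250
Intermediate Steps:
Function('k')(c) = -3 (Function('k')(c) = Mul(-3, 1) = -3)
Function('C')(U) = Pow(Add(5, U), Rational(1, 2))
Add(49, Mul(Mul(Add(-22, Function('k')(2)), Pow(Add(-17, M), -1)), Function('C')(4))) = Add(49, Mul(Mul(Add(-22, -3), Pow(Add(-17, 21), -1)), Pow(Add(5, 4), Rational(1, 2)))) = Add(49, Mul(Mul(-25, Pow(4, -1)), Pow(9, Rational(1, 2)))) = Add(49, Mul(Mul(-25, Rational(1, 4)), 3)) = Add(49, Mul(Rational(-25, 4), 3)) = Add(49, Rational(-75, 4)) = Rational(121, 4)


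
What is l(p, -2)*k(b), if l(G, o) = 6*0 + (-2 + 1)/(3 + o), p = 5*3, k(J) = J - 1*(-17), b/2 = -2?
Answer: -13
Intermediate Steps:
b = -4 (b = 2*(-2) = -4)
k(J) = 17 + J (k(J) = J + 17 = 17 + J)
p = 15
l(G, o) = -1/(3 + o) (l(G, o) = 0 - 1/(3 + o) = -1/(3 + o))
l(p, -2)*k(b) = (-1/(3 - 2))*(17 - 4) = -1/1*13 = -1*1*13 = -1*13 = -13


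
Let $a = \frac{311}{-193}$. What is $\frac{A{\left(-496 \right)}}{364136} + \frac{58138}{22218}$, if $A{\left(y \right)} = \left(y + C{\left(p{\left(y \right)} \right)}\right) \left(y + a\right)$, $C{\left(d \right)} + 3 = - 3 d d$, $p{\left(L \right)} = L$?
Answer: $\frac{34347681844583}{33944393784} \approx 1011.9$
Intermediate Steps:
$C{\left(d \right)} = -3 - 3 d^{2}$ ($C{\left(d \right)} = -3 + - 3 d d = -3 - 3 d^{2}$)
$a = - \frac{311}{193}$ ($a = 311 \left(- \frac{1}{193}\right) = - \frac{311}{193} \approx -1.6114$)
$A{\left(y \right)} = \left(- \frac{311}{193} + y\right) \left(-3 + y - 3 y^{2}\right)$ ($A{\left(y \right)} = \left(y - \left(3 + 3 y^{2}\right)\right) \left(y - \frac{311}{193}\right) = \left(-3 + y - 3 y^{2}\right) \left(- \frac{311}{193} + y\right) = \left(- \frac{311}{193} + y\right) \left(-3 + y - 3 y^{2}\right)$)
$\frac{A{\left(-496 \right)}}{364136} + \frac{58138}{22218} = \frac{\frac{933}{193} - 3 \left(-496\right)^{3} - - \frac{441440}{193} + \frac{1126 \left(-496\right)^{2}}{193}}{364136} + \frac{58138}{22218} = \left(\frac{933}{193} - -366071808 + \frac{441440}{193} + \frac{1126}{193} \cdot 246016\right) \frac{1}{364136} + 58138 \cdot \frac{1}{22218} = \left(\frac{933}{193} + 366071808 + \frac{441440}{193} + \frac{277014016}{193}\right) \frac{1}{364136} + \frac{29069}{11109} = \frac{70929315333}{193} \cdot \frac{1}{364136} + \frac{29069}{11109} = \frac{70929315333}{70278248} + \frac{29069}{11109} = \frac{34347681844583}{33944393784}$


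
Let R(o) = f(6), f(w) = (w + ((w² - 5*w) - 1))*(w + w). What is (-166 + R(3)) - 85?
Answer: -119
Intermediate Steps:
f(w) = 2*w*(-1 + w² - 4*w) (f(w) = (w + (-1 + w² - 5*w))*(2*w) = (-1 + w² - 4*w)*(2*w) = 2*w*(-1 + w² - 4*w))
R(o) = 132 (R(o) = 2*6*(-1 + 6² - 4*6) = 2*6*(-1 + 36 - 24) = 2*6*11 = 132)
(-166 + R(3)) - 85 = (-166 + 132) - 85 = -34 - 85 = -119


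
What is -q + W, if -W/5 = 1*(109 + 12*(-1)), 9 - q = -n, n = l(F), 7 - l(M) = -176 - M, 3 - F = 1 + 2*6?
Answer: -667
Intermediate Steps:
F = -10 (F = 3 - (1 + 2*6) = 3 - (1 + 12) = 3 - 1*13 = 3 - 13 = -10)
l(M) = 183 + M (l(M) = 7 - (-176 - M) = 7 + (176 + M) = 183 + M)
n = 173 (n = 183 - 10 = 173)
q = 182 (q = 9 - (-1)*173 = 9 - 1*(-173) = 9 + 173 = 182)
W = -485 (W = -5*(109 + 12*(-1)) = -5*(109 - 12) = -5*97 = -485)
-q + W = -1*182 - 485 = -182 - 485 = -667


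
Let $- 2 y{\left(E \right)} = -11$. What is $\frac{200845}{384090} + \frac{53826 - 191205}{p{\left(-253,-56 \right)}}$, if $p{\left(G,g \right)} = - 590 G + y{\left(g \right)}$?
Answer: $- \frac{276177725}{694972446} \approx -0.39739$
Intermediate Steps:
$y{\left(E \right)} = \frac{11}{2}$ ($y{\left(E \right)} = \left(- \frac{1}{2}\right) \left(-11\right) = \frac{11}{2}$)
$p{\left(G,g \right)} = \frac{11}{2} - 590 G$ ($p{\left(G,g \right)} = - 590 G + \frac{11}{2} = \frac{11}{2} - 590 G$)
$\frac{200845}{384090} + \frac{53826 - 191205}{p{\left(-253,-56 \right)}} = \frac{200845}{384090} + \frac{53826 - 191205}{\frac{11}{2} - -149270} = 200845 \cdot \frac{1}{384090} - \frac{137379}{\frac{11}{2} + 149270} = \frac{40169}{76818} - \frac{137379}{\frac{298551}{2}} = \frac{40169}{76818} - \frac{8326}{9047} = - \frac{276177725}{694972446}$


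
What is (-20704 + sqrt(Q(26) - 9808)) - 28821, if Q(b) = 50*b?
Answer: -49525 + 2*I*sqrt(2127) ≈ -49525.0 + 92.239*I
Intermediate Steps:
(-20704 + sqrt(Q(26) - 9808)) - 28821 = (-20704 + sqrt(50*26 - 9808)) - 28821 = (-20704 + sqrt(1300 - 9808)) - 28821 = (-20704 + sqrt(-8508)) - 28821 = (-20704 + 2*I*sqrt(2127)) - 28821 = -49525 + 2*I*sqrt(2127)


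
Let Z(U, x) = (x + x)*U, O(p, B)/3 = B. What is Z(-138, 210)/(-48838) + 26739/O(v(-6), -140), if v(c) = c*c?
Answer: -213589347/3418660 ≈ -62.477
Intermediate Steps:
v(c) = c²
O(p, B) = 3*B
Z(U, x) = 2*U*x (Z(U, x) = (2*x)*U = 2*U*x)
Z(-138, 210)/(-48838) + 26739/O(v(-6), -140) = (2*(-138)*210)/(-48838) + 26739/((3*(-140))) = -57960*(-1/48838) + 26739/(-420) = 28980/24419 + 26739*(-1/420) = 28980/24419 - 8913/140 = -213589347/3418660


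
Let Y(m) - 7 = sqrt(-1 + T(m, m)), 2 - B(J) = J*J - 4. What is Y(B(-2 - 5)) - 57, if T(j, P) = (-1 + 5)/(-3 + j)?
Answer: -50 + 5*I*sqrt(23)/23 ≈ -50.0 + 1.0426*I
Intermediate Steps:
T(j, P) = 4/(-3 + j)
B(J) = 6 - J**2 (B(J) = 2 - (J*J - 4) = 2 - (J**2 - 4) = 2 - (-4 + J**2) = 2 + (4 - J**2) = 6 - J**2)
Y(m) = 7 + sqrt(-1 + 4/(-3 + m))
Y(B(-2 - 5)) - 57 = (7 + sqrt((7 - (6 - (-2 - 5)**2))/(-3 + (6 - (-2 - 5)**2)))) - 57 = (7 + sqrt((7 - (6 - 1*(-7)**2))/(-3 + (6 - 1*(-7)**2)))) - 57 = (7 + sqrt((7 - (6 - 1*49))/(-3 + (6 - 1*49)))) - 57 = (7 + sqrt((7 - (6 - 49))/(-3 + (6 - 49)))) - 57 = (7 + sqrt((7 - 1*(-43))/(-3 - 43))) - 57 = (7 + sqrt((7 + 43)/(-46))) - 57 = (7 + sqrt(-1/46*50)) - 57 = (7 + sqrt(-25/23)) - 57 = (7 + 5*I*sqrt(23)/23) - 57 = -50 + 5*I*sqrt(23)/23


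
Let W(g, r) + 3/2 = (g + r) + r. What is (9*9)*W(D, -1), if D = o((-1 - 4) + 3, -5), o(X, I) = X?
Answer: -891/2 ≈ -445.50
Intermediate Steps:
D = -2 (D = (-1 - 4) + 3 = -5 + 3 = -2)
W(g, r) = -3/2 + g + 2*r (W(g, r) = -3/2 + ((g + r) + r) = -3/2 + (g + 2*r) = -3/2 + g + 2*r)
(9*9)*W(D, -1) = (9*9)*(-3/2 - 2 + 2*(-1)) = 81*(-3/2 - 2 - 2) = 81*(-11/2) = -891/2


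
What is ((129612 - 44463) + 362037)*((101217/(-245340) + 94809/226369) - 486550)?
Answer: -4694533480174583107/21576290 ≈ -2.1758e+11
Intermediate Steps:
((129612 - 44463) + 362037)*((101217/(-245340) + 94809/226369) - 486550) = (85149 + 362037)*((101217*(-1/245340) + 94809*(1/226369)) - 486550) = 447186*((-33739/81780 + 663/1583) - 486550) = 447186*(811303/129457740 - 486550) = 447186*(-62987662585697/129457740) = -4694533480174583107/21576290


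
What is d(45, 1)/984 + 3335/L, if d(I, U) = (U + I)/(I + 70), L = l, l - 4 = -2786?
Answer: -4100659/3421860 ≈ -1.1984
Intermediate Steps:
l = -2782 (l = 4 - 2786 = -2782)
L = -2782
d(I, U) = (I + U)/(70 + I)
d(45, 1)/984 + 3335/L = ((45 + 1)/(70 + 45))/984 + 3335/(-2782) = (46/115)*(1/984) + 3335*(-1/2782) = ((1/115)*46)*(1/984) - 3335/2782 = (2/5)*(1/984) - 3335/2782 = 1/2460 - 3335/2782 = -4100659/3421860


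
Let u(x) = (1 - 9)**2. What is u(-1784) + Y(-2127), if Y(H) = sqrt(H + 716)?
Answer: 64 + I*sqrt(1411) ≈ 64.0 + 37.563*I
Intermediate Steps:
Y(H) = sqrt(716 + H)
u(x) = 64 (u(x) = (-8)**2 = 64)
u(-1784) + Y(-2127) = 64 + sqrt(716 - 2127) = 64 + sqrt(-1411) = 64 + I*sqrt(1411)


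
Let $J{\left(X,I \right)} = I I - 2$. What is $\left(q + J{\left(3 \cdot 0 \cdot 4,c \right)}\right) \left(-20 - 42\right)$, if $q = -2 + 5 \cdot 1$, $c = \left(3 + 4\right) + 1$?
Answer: $-4030$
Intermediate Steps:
$c = 8$ ($c = 7 + 1 = 8$)
$J{\left(X,I \right)} = -2 + I^{2}$ ($J{\left(X,I \right)} = I^{2} - 2 = -2 + I^{2}$)
$q = 3$ ($q = -2 + 5 = 3$)
$\left(q + J{\left(3 \cdot 0 \cdot 4,c \right)}\right) \left(-20 - 42\right) = \left(3 - \left(2 - 8^{2}\right)\right) \left(-20 - 42\right) = \left(3 + \left(-2 + 64\right)\right) \left(-62\right) = \left(3 + 62\right) \left(-62\right) = 65 \left(-62\right) = -4030$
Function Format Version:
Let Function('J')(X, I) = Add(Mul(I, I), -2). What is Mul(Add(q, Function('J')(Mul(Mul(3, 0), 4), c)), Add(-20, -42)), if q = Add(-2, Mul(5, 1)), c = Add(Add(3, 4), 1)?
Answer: -4030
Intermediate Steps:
c = 8 (c = Add(7, 1) = 8)
Function('J')(X, I) = Add(-2, Pow(I, 2)) (Function('J')(X, I) = Add(Pow(I, 2), -2) = Add(-2, Pow(I, 2)))
q = 3 (q = Add(-2, 5) = 3)
Mul(Add(q, Function('J')(Mul(Mul(3, 0), 4), c)), Add(-20, -42)) = Mul(Add(3, Add(-2, Pow(8, 2))), Add(-20, -42)) = Mul(Add(3, Add(-2, 64)), -62) = Mul(Add(3, 62), -62) = Mul(65, -62) = -4030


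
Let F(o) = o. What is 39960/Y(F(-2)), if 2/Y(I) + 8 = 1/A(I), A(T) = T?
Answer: -169830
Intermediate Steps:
Y(I) = 2/(-8 + 1/I)
39960/Y(F(-2)) = 39960/((-2*(-2)/(-1 + 8*(-2)))) = 39960/((-2*(-2)/(-1 - 16))) = 39960/((-2*(-2)/(-17))) = 39960/((-2*(-2)*(-1/17))) = 39960/(-4/17) = 39960*(-17/4) = -169830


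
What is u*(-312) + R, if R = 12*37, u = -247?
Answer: 77508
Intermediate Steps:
R = 444
u*(-312) + R = -247*(-312) + 444 = 77064 + 444 = 77508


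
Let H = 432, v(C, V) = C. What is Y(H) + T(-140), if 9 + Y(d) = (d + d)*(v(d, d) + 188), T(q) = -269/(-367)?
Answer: 196591526/367 ≈ 5.3567e+5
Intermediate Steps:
T(q) = 269/367 (T(q) = -269*(-1/367) = 269/367)
Y(d) = -9 + 2*d*(188 + d) (Y(d) = -9 + (d + d)*(d + 188) = -9 + (2*d)*(188 + d) = -9 + 2*d*(188 + d))
Y(H) + T(-140) = (-9 + 2*432**2 + 376*432) + 269/367 = (-9 + 2*186624 + 162432) + 269/367 = (-9 + 373248 + 162432) + 269/367 = 535671 + 269/367 = 196591526/367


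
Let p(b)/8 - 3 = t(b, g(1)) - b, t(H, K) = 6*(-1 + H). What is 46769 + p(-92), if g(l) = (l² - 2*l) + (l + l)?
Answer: 43065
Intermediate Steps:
g(l) = l² (g(l) = (l² - 2*l) + 2*l = l²)
t(H, K) = -6 + 6*H
p(b) = -24 + 40*b (p(b) = 24 + 8*((-6 + 6*b) - b) = 24 + 8*(-6 + 5*b) = 24 + (-48 + 40*b) = -24 + 40*b)
46769 + p(-92) = 46769 + (-24 + 40*(-92)) = 46769 + (-24 - 3680) = 46769 - 3704 = 43065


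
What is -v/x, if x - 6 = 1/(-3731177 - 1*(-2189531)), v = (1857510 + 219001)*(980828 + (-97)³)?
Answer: -43636168919831886/1849975 ≈ -2.3587e+10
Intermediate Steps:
v = 141524607205 (v = 2076511*(980828 - 912673) = 2076511*68155 = 141524607205)
x = 9249875/1541646 (x = 6 + 1/(-3731177 - 1*(-2189531)) = 6 + 1/(-3731177 + 2189531) = 6 + 1/(-1541646) = 6 - 1/1541646 = 9249875/1541646 ≈ 6.0000)
-v/x = -141524607205/9249875/1541646 = -141524607205*1541646/9249875 = -1*43636168919831886/1849975 = -43636168919831886/1849975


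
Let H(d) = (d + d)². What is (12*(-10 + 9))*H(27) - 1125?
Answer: -36117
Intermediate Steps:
H(d) = 4*d² (H(d) = (2*d)² = 4*d²)
(12*(-10 + 9))*H(27) - 1125 = (12*(-10 + 9))*(4*27²) - 1125 = (12*(-1))*(4*729) - 1125 = -12*2916 - 1125 = -34992 - 1125 = -36117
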